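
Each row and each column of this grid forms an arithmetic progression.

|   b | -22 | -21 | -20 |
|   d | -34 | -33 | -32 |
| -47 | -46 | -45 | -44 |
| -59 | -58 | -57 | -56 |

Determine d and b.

d = -35, b = -23

Along each row the entries change by 1 per step; down each column they change by -12.
Row 2: from -34 at column 2, stepping by 1 to column 1 gives -35.
Row 1: from -22 at column 2, stepping by 1 to column 1 gives -23.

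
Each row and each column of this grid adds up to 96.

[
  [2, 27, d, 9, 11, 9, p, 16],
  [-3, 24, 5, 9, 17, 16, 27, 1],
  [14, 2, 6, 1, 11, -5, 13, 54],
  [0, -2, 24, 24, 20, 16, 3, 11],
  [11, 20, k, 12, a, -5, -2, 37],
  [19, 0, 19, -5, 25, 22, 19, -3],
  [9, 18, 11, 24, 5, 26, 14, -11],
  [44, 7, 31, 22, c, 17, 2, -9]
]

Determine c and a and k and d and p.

c = -18, a = 25, k = -2, d = 2, p = 20

The known cells in row 8 total 114, leaving 96 − 114 = -18 for the blank.
The known cells in column 5 total 71, leaving 96 − 71 = 25 for the blank.
The known cells in row 5 total 98, leaving 96 − 98 = -2 for the blank.
The known cells in column 7 total 76, leaving 96 − 76 = 20 for the blank.
The known cells in row 1 total 94, leaving 96 − 94 = 2 for the blank.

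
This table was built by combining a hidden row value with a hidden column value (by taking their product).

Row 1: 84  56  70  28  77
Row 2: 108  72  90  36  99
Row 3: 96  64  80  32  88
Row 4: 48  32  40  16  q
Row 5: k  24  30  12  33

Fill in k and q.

Each row is a constant multiple of every other row — this is a multiplication table with the headers hidden.
Row 5 is 12/28 = 3/7 times row 1, so its entry in column 1 is 84 × 3/7 = 36.
Row 4 is 16/28 = 4/7 times row 1, so its entry in column 5 is 77 × 4/7 = 44.

k = 36, q = 44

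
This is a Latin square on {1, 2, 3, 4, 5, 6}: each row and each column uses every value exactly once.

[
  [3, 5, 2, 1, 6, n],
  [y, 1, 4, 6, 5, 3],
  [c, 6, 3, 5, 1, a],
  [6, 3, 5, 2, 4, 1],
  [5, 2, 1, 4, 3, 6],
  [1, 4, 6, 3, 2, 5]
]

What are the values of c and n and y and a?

c = 4, n = 4, y = 2, a = 2

At (row 2, col 1): row 2 already has {1, 3, 4, 5, 6}, so the value is 2.
At (row 3, col 1): column 1 already has {1, 2, 3, 5, 6}, so the value is 4.
At (row 3, col 6): row 3 already has {1, 3, 4, 5, 6}, so the value is 2.
For row 1, column 6: row 1 already has {1, 2, 3, 5, 6}; that leaves 4.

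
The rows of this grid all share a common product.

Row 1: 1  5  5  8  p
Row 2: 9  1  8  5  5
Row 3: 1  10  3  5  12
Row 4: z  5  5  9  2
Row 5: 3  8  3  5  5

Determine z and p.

Rows 3 and 5 each multiply to 1800, so every row has product 1800.
Row 4: 5×5×9×2 = 450, so the missing entry is 1800 ÷ 450 = 4.
Row 1: 1×5×5×8 = 200, so the missing entry is 1800 ÷ 200 = 9.

z = 4, p = 9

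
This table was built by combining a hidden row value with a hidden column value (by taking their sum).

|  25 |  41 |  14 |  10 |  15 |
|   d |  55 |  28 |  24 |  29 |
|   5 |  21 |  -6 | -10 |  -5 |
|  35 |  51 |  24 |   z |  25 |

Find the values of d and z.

d = 39, z = 20

The difference between any two rows is the same in every column — this is an addition table with the headers hidden.
Row 2 minus row 1 is 28 − 14 = 14, so its entry in column 1 is 25 + 14 = 39.
Row 4 minus row 1 is 24 − 14 = 10, so its entry in column 4 is 10 + 10 = 20.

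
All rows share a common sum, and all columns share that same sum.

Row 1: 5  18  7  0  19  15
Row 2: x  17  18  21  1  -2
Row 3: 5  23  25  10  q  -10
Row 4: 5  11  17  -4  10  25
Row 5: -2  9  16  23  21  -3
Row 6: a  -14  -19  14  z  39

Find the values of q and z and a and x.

Rows 1 and 4 both sum to 64, so that's the common total.
Row 2 has 17 + 18 + 21 + 1 − 2 = 55; the blank must be 64 − 55 = 9.
Row 3 has 5 + 23 + 25 + 10 − 10 = 53; the blank must be 64 − 53 = 11.
Column 5 has 19 + 1 + 11 + 10 + 21 = 62; the blank must be 64 − 62 = 2.
Row 6 has -14 − 19 + 14 + 2 + 39 = 22; the blank must be 64 − 22 = 42.

q = 11, z = 2, a = 42, x = 9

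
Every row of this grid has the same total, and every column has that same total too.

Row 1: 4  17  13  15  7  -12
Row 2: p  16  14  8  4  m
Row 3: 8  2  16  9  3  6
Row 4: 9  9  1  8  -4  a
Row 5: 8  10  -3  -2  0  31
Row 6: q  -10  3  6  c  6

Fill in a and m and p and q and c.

Rows 1 and 3 both sum to 44, so that's the common total.
Column 5: 7 + 4 + 3 − 4 + 0 = 10, so its missing entry is 44 − 10 = 34.
Row 6: -10 + 3 + 6 + 34 + 6 = 39, so its missing entry is 44 − 39 = 5.
Column 1: 4 + 8 + 9 + 8 + 5 = 34, so its missing entry is 44 − 34 = 10.
Row 2: 10 + 16 + 14 + 8 + 4 = 52, so its missing entry is 44 − 52 = -8.
Row 4: 9 + 9 + 1 + 8 − 4 = 23, so its missing entry is 44 − 23 = 21.

a = 21, m = -8, p = 10, q = 5, c = 34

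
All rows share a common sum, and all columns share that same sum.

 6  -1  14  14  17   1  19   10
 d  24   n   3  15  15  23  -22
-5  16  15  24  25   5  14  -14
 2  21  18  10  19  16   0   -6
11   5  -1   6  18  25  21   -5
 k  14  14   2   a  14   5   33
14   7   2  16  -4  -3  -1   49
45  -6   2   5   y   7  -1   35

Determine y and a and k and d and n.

y = -7, a = -3, k = 1, d = 6, n = 16

Rows 1 and 3 both sum to 80, so that's the common total.
The known cells in row 8 total 87, leaving 80 − 87 = -7 for the blank.
The known cells in column 3 total 64, leaving 80 − 64 = 16 for the blank.
The known cells in column 5 total 83, leaving 80 − 83 = -3 for the blank.
The known cells in row 6 total 79, leaving 80 − 79 = 1 for the blank.
The known cells in row 2 total 74, leaving 80 − 74 = 6 for the blank.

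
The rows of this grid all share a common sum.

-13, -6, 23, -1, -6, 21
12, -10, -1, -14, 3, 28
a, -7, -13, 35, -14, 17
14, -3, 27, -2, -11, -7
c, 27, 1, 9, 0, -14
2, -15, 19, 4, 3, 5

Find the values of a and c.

a = 0, c = -5

Row 4 sums to 18 and so does row 6; that's the common total.
In row 3 the known cells total 18, leaving 18 − 18 = 0.
In row 5 the known cells total 23, leaving 18 − 23 = -5.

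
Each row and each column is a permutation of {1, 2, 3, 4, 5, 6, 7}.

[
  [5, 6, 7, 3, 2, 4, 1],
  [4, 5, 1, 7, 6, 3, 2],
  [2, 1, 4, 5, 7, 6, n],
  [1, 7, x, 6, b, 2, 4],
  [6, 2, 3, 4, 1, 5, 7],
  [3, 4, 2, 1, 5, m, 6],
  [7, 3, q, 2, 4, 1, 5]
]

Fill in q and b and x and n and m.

q = 6, b = 3, x = 5, n = 3, m = 7

Cell (7,3): row 7 already has {1, 2, 3, 4, 5, 7} → 6.
For row 6, column 6: row 6 already has {1, 2, 3, 4, 5, 6}; that leaves 7.
At (row 4, col 5): column 5 already has {1, 2, 4, 5, 6, 7}, so the value is 3.
At (row 3, col 7): row 3 already has {1, 2, 4, 5, 6, 7}, so the value is 3.
For row 4, column 3: row 4 already has {1, 2, 3, 4, 6, 7}; that leaves 5.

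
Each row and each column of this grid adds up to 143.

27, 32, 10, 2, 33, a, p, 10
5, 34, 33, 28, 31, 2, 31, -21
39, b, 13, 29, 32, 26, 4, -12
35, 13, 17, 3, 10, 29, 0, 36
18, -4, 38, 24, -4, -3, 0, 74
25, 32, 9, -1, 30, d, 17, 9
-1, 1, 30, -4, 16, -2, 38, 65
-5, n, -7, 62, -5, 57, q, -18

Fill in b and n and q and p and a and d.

b = 12, n = 23, q = 36, p = 17, a = 12, d = 22

The known cells in row 6 total 121, leaving 143 − 121 = 22 for the blank.
The known cells in row 3 total 131, leaving 143 − 131 = 12 for the blank.
The known cells in column 2 total 120, leaving 143 − 120 = 23 for the blank.
The known cells in row 8 total 107, leaving 143 − 107 = 36 for the blank.
The known cells in column 7 total 126, leaving 143 − 126 = 17 for the blank.
The known cells in row 1 total 131, leaving 143 − 131 = 12 for the blank.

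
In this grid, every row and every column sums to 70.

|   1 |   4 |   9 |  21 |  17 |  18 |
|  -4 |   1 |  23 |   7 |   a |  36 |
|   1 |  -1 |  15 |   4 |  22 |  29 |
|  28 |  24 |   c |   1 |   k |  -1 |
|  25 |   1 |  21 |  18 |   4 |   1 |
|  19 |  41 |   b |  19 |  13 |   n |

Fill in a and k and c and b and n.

Column 6 has 18 + 36 + 29 − 1 + 1 = 83; the blank must be 70 − 83 = -13.
Row 2 has -4 + 1 + 23 + 7 + 36 = 63; the blank must be 70 − 63 = 7.
Column 5 has 17 + 7 + 22 + 4 + 13 = 63; the blank must be 70 − 63 = 7.
Row 4 has 28 + 24 + 1 + 7 − 1 = 59; the blank must be 70 − 59 = 11.
Row 6 has 19 + 41 + 19 + 13 − 13 = 79; the blank must be 70 − 79 = -9.

a = 7, k = 7, c = 11, b = -9, n = -13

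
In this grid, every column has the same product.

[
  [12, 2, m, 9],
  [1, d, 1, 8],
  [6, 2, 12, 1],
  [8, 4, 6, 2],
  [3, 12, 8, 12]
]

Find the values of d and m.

d = 9, m = 3

Columns 1 and 4 each multiply to 1728, so every column has product 1728.
Column 2: 2×2×4×12 = 192, so the missing entry is 1728 ÷ 192 = 9.
Column 3: 1×12×6×8 = 576, so the missing entry is 1728 ÷ 576 = 3.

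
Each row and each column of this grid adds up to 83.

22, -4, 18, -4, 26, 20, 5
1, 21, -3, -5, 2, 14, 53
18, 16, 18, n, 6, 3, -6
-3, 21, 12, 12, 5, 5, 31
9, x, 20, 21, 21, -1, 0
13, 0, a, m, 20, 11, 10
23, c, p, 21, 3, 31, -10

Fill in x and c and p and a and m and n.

x = 13, c = 16, p = -1, a = 19, m = 10, n = 28

The known cells in row 3 total 55, leaving 83 − 55 = 28 for the blank.
The known cells in column 4 total 73, leaving 83 − 73 = 10 for the blank.
The known cells in row 5 total 70, leaving 83 − 70 = 13 for the blank.
The known cells in column 2 total 67, leaving 83 − 67 = 16 for the blank.
The known cells in row 7 total 84, leaving 83 − 84 = -1 for the blank.
The known cells in row 6 total 64, leaving 83 − 64 = 19 for the blank.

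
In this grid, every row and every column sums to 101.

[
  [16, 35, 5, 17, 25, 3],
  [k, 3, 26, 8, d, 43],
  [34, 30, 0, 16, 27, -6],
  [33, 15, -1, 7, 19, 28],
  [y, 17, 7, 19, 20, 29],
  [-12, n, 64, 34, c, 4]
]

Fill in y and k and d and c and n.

Row 5 has 17 + 7 + 19 + 20 + 29 = 92; the blank must be 101 − 92 = 9.
Column 2 has 35 + 3 + 30 + 15 + 17 = 100; the blank must be 101 − 100 = 1.
Row 6 has -12 + 1 + 64 + 34 + 4 = 91; the blank must be 101 − 91 = 10.
Column 5 has 25 + 27 + 19 + 20 + 10 = 101; the blank must be 101 − 101 = 0.
Row 2 has 3 + 26 + 8 + 0 + 43 = 80; the blank must be 101 − 80 = 21.

y = 9, k = 21, d = 0, c = 10, n = 1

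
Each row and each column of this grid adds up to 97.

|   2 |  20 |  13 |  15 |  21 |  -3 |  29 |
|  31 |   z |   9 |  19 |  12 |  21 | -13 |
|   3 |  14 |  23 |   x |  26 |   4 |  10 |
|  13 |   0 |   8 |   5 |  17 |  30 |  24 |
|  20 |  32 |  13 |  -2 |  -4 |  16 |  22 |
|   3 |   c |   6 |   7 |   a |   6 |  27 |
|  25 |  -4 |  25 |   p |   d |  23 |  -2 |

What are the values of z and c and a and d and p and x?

Row 2: 31 + 9 + 19 + 12 + 21 − 13 = 79, so its missing entry is 97 − 79 = 18.
Column 2: 20 + 18 + 14 + 0 + 32 − 4 = 80, so its missing entry is 97 − 80 = 17.
Row 6: 3 + 17 + 6 + 7 + 6 + 27 = 66, so its missing entry is 97 − 66 = 31.
Column 5: 21 + 12 + 26 + 17 − 4 + 31 = 103, so its missing entry is 97 − 103 = -6.
Row 3: 3 + 14 + 23 + 26 + 4 + 10 = 80, so its missing entry is 97 − 80 = 17.
Row 7: 25 − 4 + 25 − 6 + 23 − 2 = 61, so its missing entry is 97 − 61 = 36.

z = 18, c = 17, a = 31, d = -6, p = 36, x = 17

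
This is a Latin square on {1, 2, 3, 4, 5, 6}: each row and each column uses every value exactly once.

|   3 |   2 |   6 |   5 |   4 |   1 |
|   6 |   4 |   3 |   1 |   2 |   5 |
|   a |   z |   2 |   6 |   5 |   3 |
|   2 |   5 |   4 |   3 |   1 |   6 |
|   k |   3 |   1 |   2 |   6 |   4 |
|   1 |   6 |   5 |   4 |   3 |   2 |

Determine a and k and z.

a = 4, k = 5, z = 1

At (row 5, col 1): row 5 already has {1, 2, 3, 4, 6}, so the value is 5.
For row 3, column 1: column 1 already has {1, 2, 3, 5, 6}; that leaves 4.
At (row 3, col 2): row 3 already has {2, 3, 4, 5, 6}, so the value is 1.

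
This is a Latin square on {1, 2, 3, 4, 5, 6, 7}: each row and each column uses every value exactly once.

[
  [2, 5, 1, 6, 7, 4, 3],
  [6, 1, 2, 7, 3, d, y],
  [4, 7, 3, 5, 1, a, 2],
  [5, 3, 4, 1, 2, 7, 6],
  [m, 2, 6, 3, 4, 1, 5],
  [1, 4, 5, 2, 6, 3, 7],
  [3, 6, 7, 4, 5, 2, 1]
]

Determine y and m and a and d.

y = 4, m = 7, a = 6, d = 5

For row 2, column 7: column 7 already has {1, 2, 3, 5, 6, 7}; that leaves 4.
For row 5, column 1: row 5 already has {1, 2, 3, 4, 5, 6}; that leaves 7.
For row 3, column 6: row 3 already has {1, 2, 3, 4, 5, 7}; that leaves 6.
For row 2, column 6: row 2 already has {1, 2, 3, 4, 6, 7}; that leaves 5.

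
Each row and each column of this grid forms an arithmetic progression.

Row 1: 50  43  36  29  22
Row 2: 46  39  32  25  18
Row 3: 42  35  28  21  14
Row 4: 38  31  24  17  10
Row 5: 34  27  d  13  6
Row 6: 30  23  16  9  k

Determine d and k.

Along each row the entries change by -7 per step; down each column they change by -4.
Row 5: from 34 at column 1, stepping by -7 to column 3 gives 20.
Row 6: from 30 at column 1, stepping by -7 to column 5 gives 2.

d = 20, k = 2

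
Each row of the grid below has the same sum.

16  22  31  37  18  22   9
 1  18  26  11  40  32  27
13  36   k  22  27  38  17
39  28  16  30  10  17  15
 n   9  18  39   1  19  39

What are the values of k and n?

Rows 1 and 4 both add up to 155, so every row sums to 155.
Row 3: 13 + 36 + 22 + 27 + 38 + 17 = 153, so the missing entry is 155 − 153 = 2.
Row 5: 9 + 18 + 39 + 1 + 19 + 39 = 125, so the missing entry is 155 − 125 = 30.

k = 2, n = 30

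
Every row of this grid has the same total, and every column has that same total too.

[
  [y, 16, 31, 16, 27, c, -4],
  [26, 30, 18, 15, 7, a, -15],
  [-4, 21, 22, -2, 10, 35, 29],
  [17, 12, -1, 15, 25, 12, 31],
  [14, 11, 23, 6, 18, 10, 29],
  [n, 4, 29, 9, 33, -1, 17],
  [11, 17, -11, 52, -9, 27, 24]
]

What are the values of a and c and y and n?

a = 30, c = -2, y = 27, n = 20

Rows 3 and 4 both sum to 111, so that's the common total.
The known cells in row 6 total 91, leaving 111 − 91 = 20 for the blank.
The known cells in column 1 total 84, leaving 111 − 84 = 27 for the blank.
The known cells in row 1 total 113, leaving 111 − 113 = -2 for the blank.
The known cells in row 2 total 81, leaving 111 − 81 = 30 for the blank.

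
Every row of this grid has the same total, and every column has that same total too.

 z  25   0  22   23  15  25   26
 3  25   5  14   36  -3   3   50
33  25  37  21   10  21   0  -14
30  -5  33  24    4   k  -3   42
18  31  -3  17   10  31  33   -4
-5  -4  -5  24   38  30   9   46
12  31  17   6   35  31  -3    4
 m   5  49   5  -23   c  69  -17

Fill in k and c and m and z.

k = 8, c = 0, m = 45, z = -3

Rows 2 and 3 both sum to 133, so that's the common total.
The known cells in row 4 total 125, leaving 133 − 125 = 8 for the blank.
The known cells in column 6 total 133, leaving 133 − 133 = 0 for the blank.
The known cells in row 8 total 88, leaving 133 − 88 = 45 for the blank.
The known cells in row 1 total 136, leaving 133 − 136 = -3 for the blank.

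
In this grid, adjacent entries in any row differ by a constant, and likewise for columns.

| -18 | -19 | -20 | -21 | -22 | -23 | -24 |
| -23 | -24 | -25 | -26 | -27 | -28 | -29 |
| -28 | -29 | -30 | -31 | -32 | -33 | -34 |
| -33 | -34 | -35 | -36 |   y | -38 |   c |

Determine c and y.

Along each row the entries change by -1 per step; down each column they change by -5.
Row 4: from -33 at column 1, stepping by -1 to column 7 gives -39.
Row 4: from -33 at column 1, stepping by -1 to column 5 gives -37.

c = -39, y = -37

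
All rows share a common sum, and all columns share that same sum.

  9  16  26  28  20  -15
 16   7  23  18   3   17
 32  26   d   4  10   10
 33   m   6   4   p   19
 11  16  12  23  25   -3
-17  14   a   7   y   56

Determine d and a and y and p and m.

Rows 1 and 2 both sum to 84, so that's the common total.
Column 2 has 16 + 7 + 26 + 16 + 14 = 79; the blank must be 84 − 79 = 5.
Row 4 has 33 + 5 + 6 + 4 + 19 = 67; the blank must be 84 − 67 = 17.
Column 5 has 20 + 3 + 10 + 17 + 25 = 75; the blank must be 84 − 75 = 9.
Row 3 has 32 + 26 + 4 + 10 + 10 = 82; the blank must be 84 − 82 = 2.
Row 6 has -17 + 14 + 7 + 9 + 56 = 69; the blank must be 84 − 69 = 15.

d = 2, a = 15, y = 9, p = 17, m = 5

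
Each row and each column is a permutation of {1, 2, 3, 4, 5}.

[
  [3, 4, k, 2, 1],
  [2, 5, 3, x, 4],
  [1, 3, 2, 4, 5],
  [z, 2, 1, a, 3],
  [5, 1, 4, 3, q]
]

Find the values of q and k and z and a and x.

q = 2, k = 5, z = 4, a = 5, x = 1

Cell (5,5): row 5 already has {1, 3, 4, 5} → 2.
Cell (4,1): column 1 already has {1, 2, 3, 5} → 4.
At (row 1, col 3): row 1 already has {1, 2, 3, 4}, so the value is 5.
For row 4, column 4: row 4 already has {1, 2, 3, 4}; that leaves 5.
At (row 2, col 4): row 2 already has {2, 3, 4, 5}, so the value is 1.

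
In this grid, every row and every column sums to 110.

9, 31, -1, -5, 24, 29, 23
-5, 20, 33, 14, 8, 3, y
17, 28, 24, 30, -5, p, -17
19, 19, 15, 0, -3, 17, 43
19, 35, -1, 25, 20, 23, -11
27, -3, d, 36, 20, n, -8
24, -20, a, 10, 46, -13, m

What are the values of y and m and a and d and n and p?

y = 37, m = 43, a = 20, d = 20, n = 18, p = 33

The known cells in row 2 total 73, leaving 110 − 73 = 37 for the blank.
The known cells in column 7 total 67, leaving 110 − 67 = 43 for the blank.
The known cells in row 7 total 90, leaving 110 − 90 = 20 for the blank.
The known cells in row 3 total 77, leaving 110 − 77 = 33 for the blank.
The known cells in column 6 total 92, leaving 110 − 92 = 18 for the blank.
The known cells in row 6 total 90, leaving 110 − 90 = 20 for the blank.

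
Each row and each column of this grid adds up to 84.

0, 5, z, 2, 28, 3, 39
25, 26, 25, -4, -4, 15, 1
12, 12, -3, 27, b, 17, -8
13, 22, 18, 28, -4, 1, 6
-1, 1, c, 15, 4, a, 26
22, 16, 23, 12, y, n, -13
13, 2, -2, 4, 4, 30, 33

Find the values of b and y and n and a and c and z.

Row 3 has 12 + 12 − 3 + 27 + 17 − 8 = 57; the blank must be 84 − 57 = 27.
Column 5 has 28 − 4 + 27 − 4 + 4 + 4 = 55; the blank must be 84 − 55 = 29.
Row 6 has 22 + 16 + 23 + 12 + 29 − 13 = 89; the blank must be 84 − 89 = -5.
Column 6 has 3 + 15 + 17 + 1 − 5 + 30 = 61; the blank must be 84 − 61 = 23.
Row 5 has -1 + 1 + 15 + 4 + 23 + 26 = 68; the blank must be 84 − 68 = 16.
Row 1 has 0 + 5 + 2 + 28 + 3 + 39 = 77; the blank must be 84 − 77 = 7.

b = 27, y = 29, n = -5, a = 23, c = 16, z = 7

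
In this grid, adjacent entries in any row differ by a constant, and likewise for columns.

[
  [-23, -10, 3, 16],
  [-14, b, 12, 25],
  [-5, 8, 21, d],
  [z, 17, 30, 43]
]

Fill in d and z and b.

Along each row the entries change by 13 per step; down each column they change by 9.
Row 3: from -5 at column 1, stepping by 13 to column 4 gives 34.
Row 4: from 17 at column 2, stepping by 13 to column 1 gives 4.
Row 2: from -14 at column 1, stepping by 13 to column 2 gives -1.

d = 34, z = 4, b = -1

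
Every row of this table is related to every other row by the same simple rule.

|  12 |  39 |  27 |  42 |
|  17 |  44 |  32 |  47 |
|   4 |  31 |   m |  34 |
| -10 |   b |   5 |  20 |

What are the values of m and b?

The difference between any two rows is the same in every column — this is an addition table with the headers hidden.
Row 3 minus row 1 is 34 − 42 = -8, so its entry in column 3 is 27 + (-8) = 19.
Row 4 minus row 1 is 20 − 42 = -22, so its entry in column 2 is 39 + (-22) = 17.

m = 19, b = 17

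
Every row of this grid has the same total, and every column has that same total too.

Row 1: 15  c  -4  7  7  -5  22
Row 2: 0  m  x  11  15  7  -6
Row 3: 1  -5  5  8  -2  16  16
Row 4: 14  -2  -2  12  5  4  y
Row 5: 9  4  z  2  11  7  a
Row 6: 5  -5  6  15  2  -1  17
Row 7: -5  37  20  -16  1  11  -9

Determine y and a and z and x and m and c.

Rows 3 and 6 both sum to 39, so that's the common total.
The known cells in row 1 total 42, leaving 39 − 42 = -3 for the blank.
The known cells in column 2 total 26, leaving 39 − 26 = 13 for the blank.
The known cells in row 2 total 40, leaving 39 − 40 = -1 for the blank.
The known cells in column 3 total 24, leaving 39 − 24 = 15 for the blank.
The known cells in row 5 total 48, leaving 39 − 48 = -9 for the blank.
The known cells in row 4 total 31, leaving 39 − 31 = 8 for the blank.

y = 8, a = -9, z = 15, x = -1, m = 13, c = -3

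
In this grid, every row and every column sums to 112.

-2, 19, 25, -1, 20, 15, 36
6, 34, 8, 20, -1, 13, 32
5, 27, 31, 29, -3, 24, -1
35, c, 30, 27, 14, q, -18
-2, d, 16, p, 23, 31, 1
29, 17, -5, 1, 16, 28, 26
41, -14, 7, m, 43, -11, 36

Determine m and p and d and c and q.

m = 10, p = 26, d = 17, c = 12, q = 12

Row 7 has 41 − 14 + 7 + 43 − 11 + 36 = 102; the blank must be 112 − 102 = 10.
Column 4 has -1 + 20 + 29 + 27 + 1 + 10 = 86; the blank must be 112 − 86 = 26.
Row 5 has -2 + 16 + 26 + 23 + 31 + 1 = 95; the blank must be 112 − 95 = 17.
Column 2 has 19 + 34 + 27 + 17 + 17 − 14 = 100; the blank must be 112 − 100 = 12.
Row 4 has 35 + 12 + 30 + 27 + 14 − 18 = 100; the blank must be 112 − 100 = 12.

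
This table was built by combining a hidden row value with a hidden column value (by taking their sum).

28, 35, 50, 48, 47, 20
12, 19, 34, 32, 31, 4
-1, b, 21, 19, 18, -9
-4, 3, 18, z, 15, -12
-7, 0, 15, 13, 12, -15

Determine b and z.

The difference between any two rows is the same in every column — this is an addition table with the headers hidden.
Row 3 minus row 1 is -9 − 20 = -29, so its entry in column 2 is 35 + (-29) = 6.
Row 4 minus row 1 is -12 − 20 = -32, so its entry in column 4 is 48 + (-32) = 16.

b = 6, z = 16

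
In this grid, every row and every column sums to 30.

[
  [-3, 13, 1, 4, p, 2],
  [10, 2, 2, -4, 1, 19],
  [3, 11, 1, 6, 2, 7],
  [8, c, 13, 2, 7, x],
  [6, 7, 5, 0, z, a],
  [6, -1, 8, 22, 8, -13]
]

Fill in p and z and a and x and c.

p = 13, z = -1, a = 13, x = 2, c = -2

Row 1 has -3 + 13 + 1 + 4 + 2 = 17; the blank must be 30 − 17 = 13.
Column 5 has 13 + 1 + 2 + 7 + 8 = 31; the blank must be 30 − 31 = -1.
Column 2 has 13 + 2 + 11 + 7 − 1 = 32; the blank must be 30 − 32 = -2.
Row 5 has 6 + 7 + 5 + 0 − 1 = 17; the blank must be 30 − 17 = 13.
Row 4 has 8 − 2 + 13 + 2 + 7 = 28; the blank must be 30 − 28 = 2.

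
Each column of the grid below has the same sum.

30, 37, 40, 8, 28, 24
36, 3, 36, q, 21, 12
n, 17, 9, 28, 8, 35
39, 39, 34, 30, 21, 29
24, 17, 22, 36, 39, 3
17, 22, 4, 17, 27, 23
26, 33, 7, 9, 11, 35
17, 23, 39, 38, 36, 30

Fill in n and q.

n = 2, q = 25

Columns 3 and 6 both add up to 191, so every column sums to 191.
Column 1: 30 + 36 + 39 + 24 + 17 + 26 + 17 = 189, so the missing entry is 191 − 189 = 2.
Column 4: 8 + 28 + 30 + 36 + 17 + 9 + 38 = 166, so the missing entry is 191 − 166 = 25.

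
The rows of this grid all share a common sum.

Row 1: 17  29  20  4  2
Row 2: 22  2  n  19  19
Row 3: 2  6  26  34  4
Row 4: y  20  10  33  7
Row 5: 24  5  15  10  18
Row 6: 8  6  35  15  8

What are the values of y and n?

Row 1 sums to 72 and so does row 3; that's the common total.
In row 4 the known cells total 70, leaving 72 − 70 = 2.
In row 2 the known cells total 62, leaving 72 − 62 = 10.

y = 2, n = 10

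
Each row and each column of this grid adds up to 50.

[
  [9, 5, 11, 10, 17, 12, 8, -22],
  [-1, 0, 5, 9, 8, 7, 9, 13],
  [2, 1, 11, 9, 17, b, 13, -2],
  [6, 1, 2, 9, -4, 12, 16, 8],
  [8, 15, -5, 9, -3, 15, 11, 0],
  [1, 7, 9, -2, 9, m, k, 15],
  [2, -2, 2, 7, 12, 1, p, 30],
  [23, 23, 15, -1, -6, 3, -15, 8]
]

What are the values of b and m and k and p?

Row 7: 2 − 2 + 2 + 7 + 12 + 1 + 30 = 52, so its missing entry is 50 − 52 = -2.
Row 3: 2 + 1 + 11 + 9 + 17 + 13 − 2 = 51, so its missing entry is 50 − 51 = -1.
Column 7: 8 + 9 + 13 + 16 + 11 − 2 − 15 = 40, so its missing entry is 50 − 40 = 10.
Row 6: 1 + 7 + 9 − 2 + 9 + 10 + 15 = 49, so its missing entry is 50 − 49 = 1.

b = -1, m = 1, k = 10, p = -2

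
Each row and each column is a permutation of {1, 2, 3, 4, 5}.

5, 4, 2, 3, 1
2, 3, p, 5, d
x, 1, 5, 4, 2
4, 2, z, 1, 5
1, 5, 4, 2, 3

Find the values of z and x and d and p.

z = 3, x = 3, d = 4, p = 1

At (row 4, col 3): row 4 already has {1, 2, 4, 5}, so the value is 3.
At (row 2, col 3): column 3 already has {2, 3, 4, 5}, so the value is 1.
Cell (3,1): row 3 already has {1, 2, 4, 5} → 3.
For row 2, column 5: row 2 already has {1, 2, 3, 5}; that leaves 4.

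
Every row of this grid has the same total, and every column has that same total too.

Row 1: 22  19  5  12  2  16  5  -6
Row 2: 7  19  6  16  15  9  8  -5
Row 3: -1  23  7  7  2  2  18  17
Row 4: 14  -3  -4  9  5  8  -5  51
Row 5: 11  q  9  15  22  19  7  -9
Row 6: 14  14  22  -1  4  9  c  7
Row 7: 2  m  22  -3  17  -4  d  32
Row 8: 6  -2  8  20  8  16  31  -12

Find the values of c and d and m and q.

c = 6, d = 5, m = 4, q = 1

Rows 1 and 2 both sum to 75, so that's the common total.
Row 5 has 11 + 9 + 15 + 22 + 19 + 7 − 9 = 74; the blank must be 75 − 74 = 1.
Column 2 has 19 + 19 + 23 − 3 + 1 + 14 − 2 = 71; the blank must be 75 − 71 = 4.
Row 7 has 2 + 4 + 22 − 3 + 17 − 4 + 32 = 70; the blank must be 75 − 70 = 5.
Row 6 has 14 + 14 + 22 − 1 + 4 + 9 + 7 = 69; the blank must be 75 − 69 = 6.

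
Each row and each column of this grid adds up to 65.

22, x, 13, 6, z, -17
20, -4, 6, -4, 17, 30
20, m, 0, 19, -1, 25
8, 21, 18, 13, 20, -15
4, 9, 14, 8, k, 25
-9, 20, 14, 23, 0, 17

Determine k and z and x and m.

k = 5, z = 24, x = 17, m = 2

Row 5: 4 + 9 + 14 + 8 + 25 = 60, so its missing entry is 65 − 60 = 5.
Column 5: 17 − 1 + 20 + 5 + 0 = 41, so its missing entry is 65 − 41 = 24.
Row 3: 20 + 0 + 19 − 1 + 25 = 63, so its missing entry is 65 − 63 = 2.
Row 1: 22 + 13 + 6 + 24 − 17 = 48, so its missing entry is 65 − 48 = 17.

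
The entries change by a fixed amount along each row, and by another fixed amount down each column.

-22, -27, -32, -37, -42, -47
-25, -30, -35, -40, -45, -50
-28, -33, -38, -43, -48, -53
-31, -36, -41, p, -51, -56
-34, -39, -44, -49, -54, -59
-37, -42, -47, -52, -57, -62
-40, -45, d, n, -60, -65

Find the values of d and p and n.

Along each row the entries change by -5 per step; down each column they change by -3.
Row 7: from -40 at column 1, stepping by -5 to column 3 gives -50.
Row 4: from -31 at column 1, stepping by -5 to column 4 gives -46.
Row 7: from -40 at column 1, stepping by -5 to column 4 gives -55.

d = -50, p = -46, n = -55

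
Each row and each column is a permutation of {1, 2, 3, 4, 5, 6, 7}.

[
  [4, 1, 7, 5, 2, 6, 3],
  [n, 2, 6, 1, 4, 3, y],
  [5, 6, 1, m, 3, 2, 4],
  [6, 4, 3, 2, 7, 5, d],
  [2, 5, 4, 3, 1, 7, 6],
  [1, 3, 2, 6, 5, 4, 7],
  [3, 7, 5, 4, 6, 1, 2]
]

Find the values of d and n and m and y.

Cell (2,1): column 1 already has {1, 2, 3, 4, 5, 6} → 7.
At (row 2, col 7): row 2 already has {1, 2, 3, 4, 6, 7}, so the value is 5.
For row 3, column 4: row 3 already has {1, 2, 3, 4, 5, 6}; that leaves 7.
At (row 4, col 7): row 4 already has {2, 3, 4, 5, 6, 7}, so the value is 1.

d = 1, n = 7, m = 7, y = 5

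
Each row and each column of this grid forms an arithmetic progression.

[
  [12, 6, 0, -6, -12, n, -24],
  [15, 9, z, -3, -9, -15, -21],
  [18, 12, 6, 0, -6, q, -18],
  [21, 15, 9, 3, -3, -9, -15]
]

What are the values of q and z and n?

q = -12, z = 3, n = -18

Along each row the entries change by -6 per step; down each column they change by 3.
Row 3: from 18 at column 1, stepping by -6 to column 6 gives -12.
Row 2: from 15 at column 1, stepping by -6 to column 3 gives 3.
Row 1: from 12 at column 1, stepping by -6 to column 6 gives -18.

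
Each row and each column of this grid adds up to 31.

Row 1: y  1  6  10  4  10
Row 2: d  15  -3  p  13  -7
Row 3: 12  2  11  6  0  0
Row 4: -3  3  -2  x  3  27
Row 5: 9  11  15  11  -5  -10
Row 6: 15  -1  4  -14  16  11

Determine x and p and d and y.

x = 3, p = 15, d = -2, y = 0

Row 4 has -3 + 3 − 2 + 3 + 27 = 28; the blank must be 31 − 28 = 3.
Column 4 has 10 + 6 + 3 + 11 − 14 = 16; the blank must be 31 − 16 = 15.
Row 2 has 15 − 3 + 15 + 13 − 7 = 33; the blank must be 31 − 33 = -2.
Row 1 has 1 + 6 + 10 + 4 + 10 = 31; the blank must be 31 − 31 = 0.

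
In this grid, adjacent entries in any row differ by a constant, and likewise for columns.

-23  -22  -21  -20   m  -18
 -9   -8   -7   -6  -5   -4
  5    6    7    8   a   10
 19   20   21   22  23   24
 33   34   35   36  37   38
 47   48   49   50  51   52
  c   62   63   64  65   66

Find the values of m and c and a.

Along each row the entries change by 1 per step; down each column they change by 14.
Row 1: from -23 at column 1, stepping by 1 to column 5 gives -19.
Row 7: from 62 at column 2, stepping by 1 to column 1 gives 61.
Row 3: from 5 at column 1, stepping by 1 to column 5 gives 9.

m = -19, c = 61, a = 9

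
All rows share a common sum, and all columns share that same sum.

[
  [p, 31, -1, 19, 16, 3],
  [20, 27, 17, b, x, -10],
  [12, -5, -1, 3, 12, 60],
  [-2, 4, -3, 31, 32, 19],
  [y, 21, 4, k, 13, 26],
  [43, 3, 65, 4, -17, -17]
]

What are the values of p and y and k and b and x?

Rows 3 and 4 both sum to 81, so that's the common total.
Row 1: 31 − 1 + 19 + 16 + 3 = 68, so its missing entry is 81 − 68 = 13.
Column 1: 13 + 20 + 12 − 2 + 43 = 86, so its missing entry is 81 − 86 = -5.
Row 5: -5 + 21 + 4 + 13 + 26 = 59, so its missing entry is 81 − 59 = 22.
Column 5: 16 + 12 + 32 + 13 − 17 = 56, so its missing entry is 81 − 56 = 25.
Row 2: 20 + 27 + 17 + 25 − 10 = 79, so its missing entry is 81 − 79 = 2.

p = 13, y = -5, k = 22, b = 2, x = 25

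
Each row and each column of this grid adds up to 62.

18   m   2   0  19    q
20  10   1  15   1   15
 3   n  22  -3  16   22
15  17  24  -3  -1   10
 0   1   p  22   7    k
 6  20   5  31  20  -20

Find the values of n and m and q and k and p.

The known cells in row 3 total 60, leaving 62 − 60 = 2 for the blank.
The known cells in column 2 total 50, leaving 62 − 50 = 12 for the blank.
The known cells in column 3 total 54, leaving 62 − 54 = 8 for the blank.
The known cells in row 5 total 38, leaving 62 − 38 = 24 for the blank.
The known cells in row 1 total 51, leaving 62 − 51 = 11 for the blank.

n = 2, m = 12, q = 11, k = 24, p = 8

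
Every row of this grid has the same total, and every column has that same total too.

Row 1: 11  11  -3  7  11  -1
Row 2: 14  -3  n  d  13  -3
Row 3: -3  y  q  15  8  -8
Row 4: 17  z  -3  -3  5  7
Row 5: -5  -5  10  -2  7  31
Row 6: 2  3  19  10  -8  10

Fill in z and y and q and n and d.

Rows 1 and 5 both sum to 36, so that's the common total.
The known cells in row 4 total 23, leaving 36 − 23 = 13 for the blank.
The known cells in column 2 total 19, leaving 36 − 19 = 17 for the blank.
The known cells in row 3 total 29, leaving 36 − 29 = 7 for the blank.
The known cells in column 3 total 30, leaving 36 − 30 = 6 for the blank.
The known cells in row 2 total 27, leaving 36 − 27 = 9 for the blank.

z = 13, y = 17, q = 7, n = 6, d = 9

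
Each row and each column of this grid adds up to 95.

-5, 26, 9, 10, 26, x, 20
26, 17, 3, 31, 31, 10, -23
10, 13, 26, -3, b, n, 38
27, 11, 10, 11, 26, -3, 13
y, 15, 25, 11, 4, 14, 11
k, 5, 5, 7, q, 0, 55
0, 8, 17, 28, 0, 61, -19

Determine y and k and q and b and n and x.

y = 15, k = 22, q = 1, b = 7, n = 4, x = 9

Row 5 has 15 + 25 + 11 + 4 + 14 + 11 = 80; the blank must be 95 − 80 = 15.
Column 1 has -5 + 26 + 10 + 27 + 15 + 0 = 73; the blank must be 95 − 73 = 22.
Row 6 has 22 + 5 + 5 + 7 + 0 + 55 = 94; the blank must be 95 − 94 = 1.
Column 5 has 26 + 31 + 26 + 4 + 1 + 0 = 88; the blank must be 95 − 88 = 7.
Row 1 has -5 + 26 + 9 + 10 + 26 + 20 = 86; the blank must be 95 − 86 = 9.
Row 3 has 10 + 13 + 26 − 3 + 7 + 38 = 91; the blank must be 95 − 91 = 4.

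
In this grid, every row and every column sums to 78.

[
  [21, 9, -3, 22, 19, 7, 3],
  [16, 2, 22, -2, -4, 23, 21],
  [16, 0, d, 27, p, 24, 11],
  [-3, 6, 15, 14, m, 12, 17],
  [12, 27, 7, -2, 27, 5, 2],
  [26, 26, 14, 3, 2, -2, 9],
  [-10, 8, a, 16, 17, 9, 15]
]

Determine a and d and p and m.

The known cells in row 7 total 55, leaving 78 − 55 = 23 for the blank.
The known cells in row 4 total 61, leaving 78 − 61 = 17 for the blank.
The known cells in column 5 total 78, leaving 78 − 78 = 0 for the blank.
The known cells in row 3 total 78, leaving 78 − 78 = 0 for the blank.

a = 23, d = 0, p = 0, m = 17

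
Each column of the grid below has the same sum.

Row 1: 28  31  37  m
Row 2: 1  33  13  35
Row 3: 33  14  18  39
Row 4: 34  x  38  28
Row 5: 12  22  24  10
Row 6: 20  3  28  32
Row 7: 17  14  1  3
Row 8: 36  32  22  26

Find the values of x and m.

Column 1 sums to 181 and so does column 3; that's the common total.
In column 2 the known cells total 149, leaving 181 − 149 = 32.
In column 4 the known cells total 173, leaving 181 − 173 = 8.

x = 32, m = 8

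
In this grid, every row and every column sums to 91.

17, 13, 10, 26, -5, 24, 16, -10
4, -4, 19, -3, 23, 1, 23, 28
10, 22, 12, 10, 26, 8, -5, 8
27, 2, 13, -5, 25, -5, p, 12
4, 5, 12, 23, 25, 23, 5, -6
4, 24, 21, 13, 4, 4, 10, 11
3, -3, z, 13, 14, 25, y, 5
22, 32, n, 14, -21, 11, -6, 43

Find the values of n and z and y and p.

Row 8: 22 + 32 + 14 − 21 + 11 − 6 + 43 = 95, so its missing entry is 91 − 95 = -4.
Column 3: 10 + 19 + 12 + 13 + 12 + 21 − 4 = 83, so its missing entry is 91 − 83 = 8.
Row 7: 3 − 3 + 8 + 13 + 14 + 25 + 5 = 65, so its missing entry is 91 − 65 = 26.
Row 4: 27 + 2 + 13 − 5 + 25 − 5 + 12 = 69, so its missing entry is 91 − 69 = 22.

n = -4, z = 8, y = 26, p = 22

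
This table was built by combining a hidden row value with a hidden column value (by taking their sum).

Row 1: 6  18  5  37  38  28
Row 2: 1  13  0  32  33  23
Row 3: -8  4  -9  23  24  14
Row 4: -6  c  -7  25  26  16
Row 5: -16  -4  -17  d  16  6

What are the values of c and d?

The difference between any two rows is the same in every column — this is an addition table with the headers hidden.
Row 4 minus row 1 is -7 − 5 = -12, so its entry in column 2 is 18 + (-12) = 6.
Row 5 minus row 1 is -17 − 5 = -22, so its entry in column 4 is 37 + (-22) = 15.

c = 6, d = 15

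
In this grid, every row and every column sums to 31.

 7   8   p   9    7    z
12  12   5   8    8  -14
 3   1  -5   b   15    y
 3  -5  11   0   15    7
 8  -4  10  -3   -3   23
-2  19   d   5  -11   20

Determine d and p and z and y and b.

d = 0, p = 10, z = -10, y = 5, b = 12

Column 4: 9 + 8 + 0 − 3 + 5 = 19, so its missing entry is 31 − 19 = 12.
Row 3: 3 + 1 − 5 + 12 + 15 = 26, so its missing entry is 31 − 26 = 5.
Column 6: -14 + 5 + 7 + 23 + 20 = 41, so its missing entry is 31 − 41 = -10.
Row 1: 7 + 8 + 9 + 7 − 10 = 21, so its missing entry is 31 − 21 = 10.
Row 6: -2 + 19 + 5 − 11 + 20 = 31, so its missing entry is 31 − 31 = 0.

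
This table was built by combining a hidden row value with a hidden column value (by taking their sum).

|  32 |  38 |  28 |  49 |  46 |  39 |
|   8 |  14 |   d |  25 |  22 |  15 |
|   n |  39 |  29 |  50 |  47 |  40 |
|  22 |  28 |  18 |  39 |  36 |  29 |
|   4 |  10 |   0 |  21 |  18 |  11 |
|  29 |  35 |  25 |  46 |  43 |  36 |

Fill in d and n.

d = 4, n = 33

The difference between any two rows is the same in every column — this is an addition table with the headers hidden.
Row 2 minus row 1 is 14 − 38 = -24, so its entry in column 3 is 28 + (-24) = 4.
Row 3 minus row 1 is 39 − 38 = 1, so its entry in column 1 is 32 + 1 = 33.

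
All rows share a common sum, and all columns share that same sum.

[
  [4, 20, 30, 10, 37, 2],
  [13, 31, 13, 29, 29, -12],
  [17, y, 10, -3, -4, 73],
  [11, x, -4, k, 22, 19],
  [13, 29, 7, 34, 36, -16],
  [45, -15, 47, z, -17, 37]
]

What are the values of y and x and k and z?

Rows 1 and 2 both sum to 103, so that's the common total.
The known cells in row 6 total 97, leaving 103 − 97 = 6 for the blank.
The known cells in column 4 total 76, leaving 103 − 76 = 27 for the blank.
The known cells in row 4 total 75, leaving 103 − 75 = 28 for the blank.
The known cells in row 3 total 93, leaving 103 − 93 = 10 for the blank.

y = 10, x = 28, k = 27, z = 6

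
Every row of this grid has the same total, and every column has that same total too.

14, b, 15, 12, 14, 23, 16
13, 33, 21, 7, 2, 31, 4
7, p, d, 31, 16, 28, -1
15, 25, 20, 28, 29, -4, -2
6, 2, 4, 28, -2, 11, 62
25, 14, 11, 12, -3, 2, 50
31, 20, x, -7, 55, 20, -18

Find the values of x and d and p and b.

Rows 2 and 4 both sum to 111, so that's the common total.
Row 1: 14 + 15 + 12 + 14 + 23 + 16 = 94, so its missing entry is 111 − 94 = 17.
Row 7: 31 + 20 − 7 + 55 + 20 − 18 = 101, so its missing entry is 111 − 101 = 10.
Column 2: 17 + 33 + 25 + 2 + 14 + 20 = 111, so its missing entry is 111 − 111 = 0.
Row 3: 7 + 0 + 31 + 16 + 28 − 1 = 81, so its missing entry is 111 − 81 = 30.

x = 10, d = 30, p = 0, b = 17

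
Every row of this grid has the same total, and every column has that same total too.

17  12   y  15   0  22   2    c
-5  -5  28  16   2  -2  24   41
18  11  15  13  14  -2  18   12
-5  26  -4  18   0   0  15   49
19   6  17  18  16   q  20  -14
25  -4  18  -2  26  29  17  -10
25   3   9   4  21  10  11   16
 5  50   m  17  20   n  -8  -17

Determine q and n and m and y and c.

q = 17, n = 25, m = 7, y = 9, c = 22

Rows 2 and 3 both sum to 99, so that's the common total.
The known cells in column 8 total 77, leaving 99 − 77 = 22 for the blank.
The known cells in row 5 total 82, leaving 99 − 82 = 17 for the blank.
The known cells in row 1 total 90, leaving 99 − 90 = 9 for the blank.
The known cells in column 3 total 92, leaving 99 − 92 = 7 for the blank.
The known cells in row 8 total 74, leaving 99 − 74 = 25 for the blank.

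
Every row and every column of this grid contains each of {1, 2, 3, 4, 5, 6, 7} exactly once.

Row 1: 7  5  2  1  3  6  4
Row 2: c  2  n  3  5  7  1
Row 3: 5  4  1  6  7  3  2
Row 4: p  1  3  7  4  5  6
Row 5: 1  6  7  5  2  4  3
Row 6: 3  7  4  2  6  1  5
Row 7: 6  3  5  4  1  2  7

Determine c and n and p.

c = 4, n = 6, p = 2

Cell (2,3): column 3 already has {1, 2, 3, 4, 5, 7} → 6.
For row 2, column 1: row 2 already has {1, 2, 3, 5, 6, 7}; that leaves 4.
Cell (4,1): row 4 already has {1, 3, 4, 5, 6, 7} → 2.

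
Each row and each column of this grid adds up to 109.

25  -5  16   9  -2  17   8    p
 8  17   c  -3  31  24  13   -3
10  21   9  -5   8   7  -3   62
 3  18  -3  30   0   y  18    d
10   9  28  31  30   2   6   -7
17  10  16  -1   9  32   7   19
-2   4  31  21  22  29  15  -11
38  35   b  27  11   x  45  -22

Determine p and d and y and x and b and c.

p = 41, d = 30, y = 13, x = -15, b = -10, c = 22

The known cells in row 1 total 68, leaving 109 − 68 = 41 for the blank.
The known cells in row 2 total 87, leaving 109 − 87 = 22 for the blank.
The known cells in column 8 total 79, leaving 109 − 79 = 30 for the blank.
The known cells in column 3 total 119, leaving 109 − 119 = -10 for the blank.
The known cells in row 8 total 124, leaving 109 − 124 = -15 for the blank.
The known cells in row 4 total 96, leaving 109 − 96 = 13 for the blank.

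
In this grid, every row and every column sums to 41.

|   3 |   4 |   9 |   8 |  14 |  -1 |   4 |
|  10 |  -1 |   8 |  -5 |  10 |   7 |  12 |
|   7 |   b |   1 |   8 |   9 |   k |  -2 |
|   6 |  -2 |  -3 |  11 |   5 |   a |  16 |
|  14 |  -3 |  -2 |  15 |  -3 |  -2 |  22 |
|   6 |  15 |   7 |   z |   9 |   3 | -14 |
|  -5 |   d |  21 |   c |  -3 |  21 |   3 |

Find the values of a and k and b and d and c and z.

a = 8, k = 5, b = 13, d = 15, c = -11, z = 15

Row 6: 6 + 15 + 7 + 9 + 3 − 14 = 26, so its missing entry is 41 − 26 = 15.
Column 4: 8 − 5 + 8 + 11 + 15 + 15 = 52, so its missing entry is 41 − 52 = -11.
Row 7: -5 + 21 − 11 − 3 + 21 + 3 = 26, so its missing entry is 41 − 26 = 15.
Column 2: 4 − 1 − 2 − 3 + 15 + 15 = 28, so its missing entry is 41 − 28 = 13.
Row 3: 7 + 13 + 1 + 8 + 9 − 2 = 36, so its missing entry is 41 − 36 = 5.
Row 4: 6 − 2 − 3 + 11 + 5 + 16 = 33, so its missing entry is 41 − 33 = 8.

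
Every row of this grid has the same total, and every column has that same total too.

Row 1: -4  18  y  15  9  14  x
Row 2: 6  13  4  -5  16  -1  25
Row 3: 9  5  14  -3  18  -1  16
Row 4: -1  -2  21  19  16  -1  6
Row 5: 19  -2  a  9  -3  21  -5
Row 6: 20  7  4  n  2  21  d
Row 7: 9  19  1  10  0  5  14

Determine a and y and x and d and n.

a = 19, y = -5, x = 11, d = -9, n = 13

Rows 2 and 3 both sum to 58, so that's the common total.
The known cells in row 5 total 39, leaving 58 − 39 = 19 for the blank.
The known cells in column 3 total 63, leaving 58 − 63 = -5 for the blank.
The known cells in row 1 total 47, leaving 58 − 47 = 11 for the blank.
The known cells in column 7 total 67, leaving 58 − 67 = -9 for the blank.
The known cells in row 6 total 45, leaving 58 − 45 = 13 for the blank.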